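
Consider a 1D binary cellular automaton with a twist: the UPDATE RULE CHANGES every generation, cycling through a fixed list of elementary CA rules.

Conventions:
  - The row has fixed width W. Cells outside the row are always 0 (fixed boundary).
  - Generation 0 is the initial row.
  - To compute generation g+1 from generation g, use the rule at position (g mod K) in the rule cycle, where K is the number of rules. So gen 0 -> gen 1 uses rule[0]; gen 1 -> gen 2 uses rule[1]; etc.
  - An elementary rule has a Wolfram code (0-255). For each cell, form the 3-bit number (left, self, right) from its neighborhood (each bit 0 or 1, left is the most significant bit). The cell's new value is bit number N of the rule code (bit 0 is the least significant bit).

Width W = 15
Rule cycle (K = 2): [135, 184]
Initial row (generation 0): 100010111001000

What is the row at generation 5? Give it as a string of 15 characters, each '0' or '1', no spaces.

Answer: 110101000101011

Derivation:
Gen 0: 100010111001000
Gen 1 (rule 135): 101110010011011
Gen 2 (rule 184): 011101001010110
Gen 3 (rule 135): 101001011010000
Gen 4 (rule 184): 010100110101000
Gen 5 (rule 135): 110101000101011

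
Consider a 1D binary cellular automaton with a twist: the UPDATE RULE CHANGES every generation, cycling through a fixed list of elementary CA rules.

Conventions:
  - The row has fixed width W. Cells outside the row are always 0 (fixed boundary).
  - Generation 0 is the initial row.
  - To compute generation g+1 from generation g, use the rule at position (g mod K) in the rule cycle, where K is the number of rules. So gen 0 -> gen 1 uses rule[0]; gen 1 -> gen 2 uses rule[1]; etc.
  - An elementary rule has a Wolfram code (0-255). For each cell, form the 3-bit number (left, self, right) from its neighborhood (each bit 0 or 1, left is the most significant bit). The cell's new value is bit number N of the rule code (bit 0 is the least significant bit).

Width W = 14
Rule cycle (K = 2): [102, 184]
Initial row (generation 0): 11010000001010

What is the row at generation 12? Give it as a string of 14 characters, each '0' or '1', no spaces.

Gen 0: 11010000001010
Gen 1 (rule 102): 01110000011110
Gen 2 (rule 184): 01101000011101
Gen 3 (rule 102): 10111000100111
Gen 4 (rule 184): 01110100010110
Gen 5 (rule 102): 10011100111010
Gen 6 (rule 184): 01011010110101
Gen 7 (rule 102): 11101111011111
Gen 8 (rule 184): 11011110111110
Gen 9 (rule 102): 01100011000010
Gen 10 (rule 184): 01010010100001
Gen 11 (rule 102): 11110111100011
Gen 12 (rule 184): 11101111010010

Answer: 11101111010010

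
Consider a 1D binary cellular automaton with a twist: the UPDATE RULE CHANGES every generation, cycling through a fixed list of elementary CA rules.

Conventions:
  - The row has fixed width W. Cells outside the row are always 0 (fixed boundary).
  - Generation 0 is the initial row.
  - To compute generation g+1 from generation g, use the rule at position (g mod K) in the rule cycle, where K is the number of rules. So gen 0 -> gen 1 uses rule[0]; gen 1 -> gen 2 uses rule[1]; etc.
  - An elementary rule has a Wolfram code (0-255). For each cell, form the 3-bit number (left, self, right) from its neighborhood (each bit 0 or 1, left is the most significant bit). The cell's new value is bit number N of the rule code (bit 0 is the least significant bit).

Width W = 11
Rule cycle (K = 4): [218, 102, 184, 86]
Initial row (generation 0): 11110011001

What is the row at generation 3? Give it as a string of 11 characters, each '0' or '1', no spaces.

Gen 0: 11110011001
Gen 1 (rule 218): 11111111110
Gen 2 (rule 102): 00000000010
Gen 3 (rule 184): 00000000001

Answer: 00000000001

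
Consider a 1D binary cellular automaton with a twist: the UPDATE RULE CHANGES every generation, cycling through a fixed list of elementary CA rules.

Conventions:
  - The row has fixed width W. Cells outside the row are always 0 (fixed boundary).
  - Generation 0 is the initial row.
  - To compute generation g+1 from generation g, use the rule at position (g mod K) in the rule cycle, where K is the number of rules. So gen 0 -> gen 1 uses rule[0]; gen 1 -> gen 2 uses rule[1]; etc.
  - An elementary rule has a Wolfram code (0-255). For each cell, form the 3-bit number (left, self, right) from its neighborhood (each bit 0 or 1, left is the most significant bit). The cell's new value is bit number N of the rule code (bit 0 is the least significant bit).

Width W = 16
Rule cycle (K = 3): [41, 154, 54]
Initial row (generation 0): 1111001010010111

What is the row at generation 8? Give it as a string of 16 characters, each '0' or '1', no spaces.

Answer: 0100000010001000

Derivation:
Gen 0: 1111001010010111
Gen 1 (rule 41): 1000000100001100
Gen 2 (rule 154): 0100001010011010
Gen 3 (rule 54): 1110011111100111
Gen 4 (rule 41): 1000010000000100
Gen 5 (rule 154): 0100101000001010
Gen 6 (rule 54): 1111111100011111
Gen 7 (rule 41): 1000000001010000
Gen 8 (rule 154): 0100000010001000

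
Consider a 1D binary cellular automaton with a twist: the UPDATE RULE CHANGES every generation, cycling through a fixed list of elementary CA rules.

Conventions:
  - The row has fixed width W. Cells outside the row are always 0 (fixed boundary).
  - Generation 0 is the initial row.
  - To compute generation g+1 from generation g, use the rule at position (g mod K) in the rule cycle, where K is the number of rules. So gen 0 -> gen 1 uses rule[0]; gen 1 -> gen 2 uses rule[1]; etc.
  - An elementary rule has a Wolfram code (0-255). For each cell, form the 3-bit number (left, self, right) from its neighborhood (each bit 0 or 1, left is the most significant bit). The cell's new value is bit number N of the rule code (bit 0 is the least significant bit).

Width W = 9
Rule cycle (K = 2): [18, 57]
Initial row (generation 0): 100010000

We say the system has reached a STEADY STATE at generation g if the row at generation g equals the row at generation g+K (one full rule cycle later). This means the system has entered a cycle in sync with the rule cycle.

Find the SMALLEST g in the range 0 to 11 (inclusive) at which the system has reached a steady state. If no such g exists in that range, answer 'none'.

Answer: 3

Derivation:
Gen 0: 100010000
Gen 1 (rule 18): 010101000
Gen 2 (rule 57): 001010111
Gen 3 (rule 18): 010000000
Gen 4 (rule 57): 001111111
Gen 5 (rule 18): 010000000
Gen 6 (rule 57): 001111111
Gen 7 (rule 18): 010000000
Gen 8 (rule 57): 001111111
Gen 9 (rule 18): 010000000
Gen 10 (rule 57): 001111111
Gen 11 (rule 18): 010000000
Gen 12 (rule 57): 001111111
Gen 13 (rule 18): 010000000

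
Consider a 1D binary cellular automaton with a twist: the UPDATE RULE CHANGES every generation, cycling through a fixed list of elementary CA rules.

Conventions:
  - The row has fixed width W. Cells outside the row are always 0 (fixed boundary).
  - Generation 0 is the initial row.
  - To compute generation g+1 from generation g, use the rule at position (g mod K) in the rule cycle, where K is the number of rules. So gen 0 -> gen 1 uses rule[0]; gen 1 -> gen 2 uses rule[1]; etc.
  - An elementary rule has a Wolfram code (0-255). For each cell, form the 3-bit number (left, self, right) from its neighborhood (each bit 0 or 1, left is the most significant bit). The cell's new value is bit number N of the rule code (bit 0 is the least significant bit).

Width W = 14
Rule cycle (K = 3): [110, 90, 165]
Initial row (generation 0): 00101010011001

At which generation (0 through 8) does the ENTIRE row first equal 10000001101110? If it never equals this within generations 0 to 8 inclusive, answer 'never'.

Gen 0: 00101010011001
Gen 1 (rule 110): 01111110111011
Gen 2 (rule 90): 11000010101011
Gen 3 (rule 165): 00011011111100
Gen 4 (rule 110): 00111110000100
Gen 5 (rule 90): 01100011001010
Gen 6 (rule 165): 00001000001110
Gen 7 (rule 110): 00011000011010
Gen 8 (rule 90): 00111100111001

Answer: never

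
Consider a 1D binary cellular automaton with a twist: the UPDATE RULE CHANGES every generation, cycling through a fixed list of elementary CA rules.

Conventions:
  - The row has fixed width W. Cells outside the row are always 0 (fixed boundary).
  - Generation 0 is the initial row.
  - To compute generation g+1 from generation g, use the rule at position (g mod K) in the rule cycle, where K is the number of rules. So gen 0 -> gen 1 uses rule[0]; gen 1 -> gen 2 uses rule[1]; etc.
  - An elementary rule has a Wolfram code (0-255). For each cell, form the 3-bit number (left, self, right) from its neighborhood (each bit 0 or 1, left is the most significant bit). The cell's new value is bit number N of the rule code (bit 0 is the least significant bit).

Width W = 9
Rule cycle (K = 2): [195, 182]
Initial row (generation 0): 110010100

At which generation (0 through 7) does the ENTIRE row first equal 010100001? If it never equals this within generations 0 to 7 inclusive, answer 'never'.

Answer: 1

Derivation:
Gen 0: 110010100
Gen 1 (rule 195): 010100001
Gen 2 (rule 182): 111110011
Gen 3 (rule 195): 011110101
Gen 4 (rule 182): 101101111
Gen 5 (rule 195): 000100111
Gen 6 (rule 182): 001111010
Gen 7 (rule 195): 110111000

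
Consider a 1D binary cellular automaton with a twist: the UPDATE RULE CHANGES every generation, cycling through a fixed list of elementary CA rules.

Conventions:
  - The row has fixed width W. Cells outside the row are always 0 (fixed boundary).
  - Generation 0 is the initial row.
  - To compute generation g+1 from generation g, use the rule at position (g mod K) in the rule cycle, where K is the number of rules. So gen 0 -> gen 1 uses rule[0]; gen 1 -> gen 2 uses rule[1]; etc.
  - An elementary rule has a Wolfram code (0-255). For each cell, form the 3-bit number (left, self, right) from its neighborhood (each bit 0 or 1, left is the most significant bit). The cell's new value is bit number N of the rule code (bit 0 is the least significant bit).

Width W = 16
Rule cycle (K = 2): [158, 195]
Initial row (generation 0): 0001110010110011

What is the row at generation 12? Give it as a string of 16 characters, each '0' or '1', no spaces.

Gen 0: 0001110010110011
Gen 1 (rule 158): 0011101110101110
Gen 2 (rule 195): 1101100110000110
Gen 3 (rule 158): 1001011101001101
Gen 4 (rule 195): 0010001100010100
Gen 5 (rule 158): 0111011010110110
Gen 6 (rule 195): 1011001000010010
Gen 7 (rule 158): 1010111100111111
Gen 8 (rule 195): 0000011101011111
Gen 9 (rule 158): 0000111001011110
Gen 10 (rule 195): 1111011010001110
Gen 11 (rule 158): 1110010011011101
Gen 12 (rule 195): 0110100101001100

Answer: 0110100101001100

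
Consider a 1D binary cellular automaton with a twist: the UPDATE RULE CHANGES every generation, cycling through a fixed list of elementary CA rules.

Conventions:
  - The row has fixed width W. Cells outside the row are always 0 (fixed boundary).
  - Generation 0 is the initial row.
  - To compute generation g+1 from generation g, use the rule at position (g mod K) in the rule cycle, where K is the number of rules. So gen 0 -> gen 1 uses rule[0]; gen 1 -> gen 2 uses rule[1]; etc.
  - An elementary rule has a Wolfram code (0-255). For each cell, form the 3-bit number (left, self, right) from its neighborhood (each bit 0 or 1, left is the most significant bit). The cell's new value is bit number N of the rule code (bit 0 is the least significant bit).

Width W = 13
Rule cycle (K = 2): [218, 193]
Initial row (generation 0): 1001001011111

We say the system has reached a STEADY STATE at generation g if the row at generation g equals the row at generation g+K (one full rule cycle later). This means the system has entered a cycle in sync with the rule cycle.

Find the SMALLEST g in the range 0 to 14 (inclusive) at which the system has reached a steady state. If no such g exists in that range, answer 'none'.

Answer: 11

Derivation:
Gen 0: 1001001011111
Gen 1 (rule 218): 0110110011111
Gen 2 (rule 193): 0010010001111
Gen 3 (rule 218): 0101101011111
Gen 4 (rule 193): 0000100001111
Gen 5 (rule 218): 0001010011111
Gen 6 (rule 193): 1100000001111
Gen 7 (rule 218): 1110000011111
Gen 8 (rule 193): 0110111001111
Gen 9 (rule 218): 1110111111111
Gen 10 (rule 193): 0110011111111
Gen 11 (rule 218): 1111111111111
Gen 12 (rule 193): 0111111111111
Gen 13 (rule 218): 1111111111111
Gen 14 (rule 193): 0111111111111
Gen 15 (rule 218): 1111111111111
Gen 16 (rule 193): 0111111111111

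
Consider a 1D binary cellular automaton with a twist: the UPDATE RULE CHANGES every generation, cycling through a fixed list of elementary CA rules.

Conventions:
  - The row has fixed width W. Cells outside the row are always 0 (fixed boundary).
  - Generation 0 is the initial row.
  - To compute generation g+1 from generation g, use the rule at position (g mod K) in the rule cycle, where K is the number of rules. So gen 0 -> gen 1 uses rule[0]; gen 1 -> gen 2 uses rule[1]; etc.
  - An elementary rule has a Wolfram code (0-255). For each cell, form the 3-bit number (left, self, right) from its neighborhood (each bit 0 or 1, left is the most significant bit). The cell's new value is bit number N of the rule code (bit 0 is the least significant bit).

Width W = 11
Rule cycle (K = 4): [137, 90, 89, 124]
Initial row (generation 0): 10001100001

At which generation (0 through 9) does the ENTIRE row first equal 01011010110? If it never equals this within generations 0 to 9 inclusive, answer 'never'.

Gen 0: 10001100001
Gen 1 (rule 137): 00101001100
Gen 2 (rule 90): 01000111110
Gen 3 (rule 89): 00110100011
Gen 4 (rule 124): 00111110011
Gen 5 (rule 137): 10111100010
Gen 6 (rule 90): 00100110101
Gen 7 (rule 89): 10010110000
Gen 8 (rule 124): 11011111000
Gen 9 (rule 137): 10011110011

Answer: never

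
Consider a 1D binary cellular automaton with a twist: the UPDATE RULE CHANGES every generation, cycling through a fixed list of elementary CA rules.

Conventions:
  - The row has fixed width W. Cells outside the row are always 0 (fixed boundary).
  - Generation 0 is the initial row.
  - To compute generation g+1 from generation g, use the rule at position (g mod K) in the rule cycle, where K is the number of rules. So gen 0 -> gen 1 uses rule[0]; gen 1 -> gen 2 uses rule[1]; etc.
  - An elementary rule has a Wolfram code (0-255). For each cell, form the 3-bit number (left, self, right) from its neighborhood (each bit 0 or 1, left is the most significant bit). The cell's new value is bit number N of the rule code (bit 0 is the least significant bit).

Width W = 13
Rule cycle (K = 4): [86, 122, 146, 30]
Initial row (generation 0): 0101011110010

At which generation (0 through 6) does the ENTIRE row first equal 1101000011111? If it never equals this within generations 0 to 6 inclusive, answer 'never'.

Gen 0: 0101011110010
Gen 1 (rule 86): 1101000011111
Gen 2 (rule 122): 1110100110001
Gen 3 (rule 146): 0100011001010
Gen 4 (rule 30): 1110110111011
Gen 5 (rule 86): 0010010001001
Gen 6 (rule 122): 0101101010110

Answer: 1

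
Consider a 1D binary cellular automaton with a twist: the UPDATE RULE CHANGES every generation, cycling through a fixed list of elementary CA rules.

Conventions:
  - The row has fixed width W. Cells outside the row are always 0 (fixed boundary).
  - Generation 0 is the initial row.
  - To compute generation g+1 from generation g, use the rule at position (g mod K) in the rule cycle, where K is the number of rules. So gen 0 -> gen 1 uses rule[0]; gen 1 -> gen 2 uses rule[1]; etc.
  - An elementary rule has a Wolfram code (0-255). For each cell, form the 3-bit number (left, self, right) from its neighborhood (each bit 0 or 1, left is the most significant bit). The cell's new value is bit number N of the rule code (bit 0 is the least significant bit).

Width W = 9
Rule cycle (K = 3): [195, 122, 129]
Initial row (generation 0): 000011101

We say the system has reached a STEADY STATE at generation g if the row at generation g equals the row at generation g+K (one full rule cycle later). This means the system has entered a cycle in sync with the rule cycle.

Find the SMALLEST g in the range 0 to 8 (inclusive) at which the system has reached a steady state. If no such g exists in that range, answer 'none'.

Answer: 2

Derivation:
Gen 0: 000011101
Gen 1 (rule 195): 111101100
Gen 2 (rule 122): 100111110
Gen 3 (rule 129): 000011100
Gen 4 (rule 195): 111101101
Gen 5 (rule 122): 100111110
Gen 6 (rule 129): 000011100
Gen 7 (rule 195): 111101101
Gen 8 (rule 122): 100111110
Gen 9 (rule 129): 000011100
Gen 10 (rule 195): 111101101
Gen 11 (rule 122): 100111110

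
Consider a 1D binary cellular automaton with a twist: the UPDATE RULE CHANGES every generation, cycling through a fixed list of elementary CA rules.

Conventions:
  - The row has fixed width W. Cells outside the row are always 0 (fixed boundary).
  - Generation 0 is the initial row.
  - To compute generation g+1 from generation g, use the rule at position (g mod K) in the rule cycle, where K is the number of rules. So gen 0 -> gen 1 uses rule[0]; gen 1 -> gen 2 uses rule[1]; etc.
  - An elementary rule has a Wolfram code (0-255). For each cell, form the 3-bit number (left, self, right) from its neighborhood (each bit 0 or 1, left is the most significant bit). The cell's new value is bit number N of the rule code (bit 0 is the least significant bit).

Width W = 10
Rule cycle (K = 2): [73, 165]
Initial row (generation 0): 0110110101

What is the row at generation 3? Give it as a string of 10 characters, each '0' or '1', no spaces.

Answer: 1100010101

Derivation:
Gen 0: 0110110101
Gen 1 (rule 73): 0110110000
Gen 2 (rule 165): 0001000111
Gen 3 (rule 73): 1100010101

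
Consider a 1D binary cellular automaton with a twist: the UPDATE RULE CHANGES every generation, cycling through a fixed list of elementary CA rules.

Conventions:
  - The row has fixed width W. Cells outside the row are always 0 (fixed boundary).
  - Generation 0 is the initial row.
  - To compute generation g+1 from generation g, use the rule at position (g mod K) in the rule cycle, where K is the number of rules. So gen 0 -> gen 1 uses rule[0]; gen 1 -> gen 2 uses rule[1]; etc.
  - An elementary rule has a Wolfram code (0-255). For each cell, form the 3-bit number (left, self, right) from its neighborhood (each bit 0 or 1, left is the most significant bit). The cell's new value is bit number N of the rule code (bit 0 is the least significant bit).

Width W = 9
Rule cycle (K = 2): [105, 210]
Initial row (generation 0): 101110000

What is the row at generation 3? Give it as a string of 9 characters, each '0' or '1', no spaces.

Gen 0: 101110000
Gen 1 (rule 105): 011010111
Gen 2 (rule 210): 101000011
Gen 3 (rule 105): 010011011

Answer: 010011011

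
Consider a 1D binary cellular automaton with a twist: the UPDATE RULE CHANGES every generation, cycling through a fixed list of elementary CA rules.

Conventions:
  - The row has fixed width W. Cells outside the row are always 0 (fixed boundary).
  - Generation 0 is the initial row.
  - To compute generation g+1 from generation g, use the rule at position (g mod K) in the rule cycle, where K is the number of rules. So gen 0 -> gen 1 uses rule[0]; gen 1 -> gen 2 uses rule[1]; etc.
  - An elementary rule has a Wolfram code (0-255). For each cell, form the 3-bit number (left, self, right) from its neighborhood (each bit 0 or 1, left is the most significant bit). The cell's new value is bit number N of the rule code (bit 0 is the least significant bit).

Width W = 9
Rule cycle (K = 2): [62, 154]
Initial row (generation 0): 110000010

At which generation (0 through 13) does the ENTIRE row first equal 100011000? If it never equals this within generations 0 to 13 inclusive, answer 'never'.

Gen 0: 110000010
Gen 1 (rule 62): 101000111
Gen 2 (rule 154): 000101110
Gen 3 (rule 62): 001111001
Gen 4 (rule 154): 011110110
Gen 5 (rule 62): 110001101
Gen 6 (rule 154): 101011000
Gen 7 (rule 62): 111110100
Gen 8 (rule 154): 111100010
Gen 9 (rule 62): 100010111
Gen 10 (rule 154): 010100110
Gen 11 (rule 62): 111111101
Gen 12 (rule 154): 111111000
Gen 13 (rule 62): 100000100

Answer: never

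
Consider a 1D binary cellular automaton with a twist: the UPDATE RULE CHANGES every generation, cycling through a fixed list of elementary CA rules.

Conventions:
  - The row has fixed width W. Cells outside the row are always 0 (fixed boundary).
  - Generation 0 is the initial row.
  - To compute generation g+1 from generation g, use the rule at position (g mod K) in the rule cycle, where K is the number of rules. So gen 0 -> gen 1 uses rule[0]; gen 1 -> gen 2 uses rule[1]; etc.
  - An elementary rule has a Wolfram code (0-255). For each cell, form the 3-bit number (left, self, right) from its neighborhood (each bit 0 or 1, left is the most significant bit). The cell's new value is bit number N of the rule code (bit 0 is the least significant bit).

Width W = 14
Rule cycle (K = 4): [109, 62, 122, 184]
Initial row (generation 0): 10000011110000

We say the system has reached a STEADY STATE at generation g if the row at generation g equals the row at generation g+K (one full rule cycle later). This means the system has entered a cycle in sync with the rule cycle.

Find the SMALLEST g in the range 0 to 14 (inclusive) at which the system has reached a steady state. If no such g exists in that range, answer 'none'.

Gen 0: 10000011110000
Gen 1 (rule 109): 10111010010111
Gen 2 (rule 62): 11100111111100
Gen 3 (rule 122): 10111100000110
Gen 4 (rule 184): 01111010000101
Gen 5 (rule 109): 01001110110111
Gen 6 (rule 62): 11111001101100
Gen 7 (rule 122): 10001111111110
Gen 8 (rule 184): 01001111111101
Gen 9 (rule 109): 01001000000111
Gen 10 (rule 62): 11111100001100
Gen 11 (rule 122): 10000110011110
Gen 12 (rule 184): 01000101011101
Gen 13 (rule 109): 01010111110111
Gen 14 (rule 62): 11111100001100
Gen 15 (rule 122): 10000110011110
Gen 16 (rule 184): 01000101011101
Gen 17 (rule 109): 01010111110111
Gen 18 (rule 62): 11111100001100

Answer: 10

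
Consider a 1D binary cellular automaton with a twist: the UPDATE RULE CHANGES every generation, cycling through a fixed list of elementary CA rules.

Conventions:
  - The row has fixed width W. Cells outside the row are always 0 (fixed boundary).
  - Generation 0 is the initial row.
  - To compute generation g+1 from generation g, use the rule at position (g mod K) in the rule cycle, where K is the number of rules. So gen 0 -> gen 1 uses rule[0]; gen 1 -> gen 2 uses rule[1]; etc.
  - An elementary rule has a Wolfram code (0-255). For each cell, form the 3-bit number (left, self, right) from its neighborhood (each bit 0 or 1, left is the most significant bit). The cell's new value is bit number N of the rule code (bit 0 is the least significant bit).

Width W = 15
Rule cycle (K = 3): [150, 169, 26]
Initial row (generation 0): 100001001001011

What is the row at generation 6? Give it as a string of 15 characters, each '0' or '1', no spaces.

Answer: 011010110110001

Derivation:
Gen 0: 100001001001011
Gen 1 (rule 150): 110011111111000
Gen 2 (rule 169): 100011111110011
Gen 3 (rule 26): 010110000001110
Gen 4 (rule 150): 110001000010101
Gen 5 (rule 169): 100100011001010
Gen 6 (rule 26): 011010110110001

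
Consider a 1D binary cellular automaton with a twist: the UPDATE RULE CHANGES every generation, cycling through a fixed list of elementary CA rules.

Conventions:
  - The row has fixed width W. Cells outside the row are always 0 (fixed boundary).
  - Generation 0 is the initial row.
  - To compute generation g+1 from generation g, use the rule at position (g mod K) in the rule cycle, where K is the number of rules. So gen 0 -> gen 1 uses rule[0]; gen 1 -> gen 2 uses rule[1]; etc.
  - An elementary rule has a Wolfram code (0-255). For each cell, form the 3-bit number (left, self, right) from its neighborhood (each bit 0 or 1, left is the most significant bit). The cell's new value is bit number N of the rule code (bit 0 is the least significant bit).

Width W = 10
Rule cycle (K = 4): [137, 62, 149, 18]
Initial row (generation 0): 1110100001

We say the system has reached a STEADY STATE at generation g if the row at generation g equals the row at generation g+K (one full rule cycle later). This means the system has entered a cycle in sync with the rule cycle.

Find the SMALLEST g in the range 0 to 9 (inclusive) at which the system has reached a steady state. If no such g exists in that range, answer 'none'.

Answer: 8

Derivation:
Gen 0: 1110100001
Gen 1 (rule 137): 1100001100
Gen 2 (rule 62): 1010011010
Gen 3 (rule 149): 1011000011
Gen 4 (rule 18): 0000100100
Gen 5 (rule 137): 1110000001
Gen 6 (rule 62): 1001000011
Gen 7 (rule 149): 1101111000
Gen 8 (rule 18): 0000000100
Gen 9 (rule 137): 1111110001
Gen 10 (rule 62): 1000001011
Gen 11 (rule 149): 1111101000
Gen 12 (rule 18): 0000000100
Gen 13 (rule 137): 1111110001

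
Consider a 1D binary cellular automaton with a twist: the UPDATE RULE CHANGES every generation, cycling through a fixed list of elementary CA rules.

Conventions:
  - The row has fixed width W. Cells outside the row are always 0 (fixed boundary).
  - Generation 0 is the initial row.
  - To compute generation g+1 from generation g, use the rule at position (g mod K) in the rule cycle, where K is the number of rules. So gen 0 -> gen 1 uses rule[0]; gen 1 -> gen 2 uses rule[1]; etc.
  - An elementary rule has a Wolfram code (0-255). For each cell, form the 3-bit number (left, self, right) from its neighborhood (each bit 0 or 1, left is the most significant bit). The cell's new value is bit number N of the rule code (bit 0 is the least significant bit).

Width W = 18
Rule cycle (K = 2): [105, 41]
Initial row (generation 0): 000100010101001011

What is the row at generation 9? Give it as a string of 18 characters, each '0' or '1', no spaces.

Gen 0: 000100010101001011
Gen 1 (rule 105): 110001001010000111
Gen 2 (rule 41): 100100000100110100
Gen 3 (rule 105): 000001110000111001
Gen 4 (rule 41): 111101000110100000
Gen 5 (rule 105): 100110010111001111
Gen 6 (rule 41): 000100001100001000
Gen 7 (rule 105): 110001101101100011
Gen 8 (rule 41): 100101011011001010
Gen 9 (rule 105): 000010111111000100

Answer: 000010111111000100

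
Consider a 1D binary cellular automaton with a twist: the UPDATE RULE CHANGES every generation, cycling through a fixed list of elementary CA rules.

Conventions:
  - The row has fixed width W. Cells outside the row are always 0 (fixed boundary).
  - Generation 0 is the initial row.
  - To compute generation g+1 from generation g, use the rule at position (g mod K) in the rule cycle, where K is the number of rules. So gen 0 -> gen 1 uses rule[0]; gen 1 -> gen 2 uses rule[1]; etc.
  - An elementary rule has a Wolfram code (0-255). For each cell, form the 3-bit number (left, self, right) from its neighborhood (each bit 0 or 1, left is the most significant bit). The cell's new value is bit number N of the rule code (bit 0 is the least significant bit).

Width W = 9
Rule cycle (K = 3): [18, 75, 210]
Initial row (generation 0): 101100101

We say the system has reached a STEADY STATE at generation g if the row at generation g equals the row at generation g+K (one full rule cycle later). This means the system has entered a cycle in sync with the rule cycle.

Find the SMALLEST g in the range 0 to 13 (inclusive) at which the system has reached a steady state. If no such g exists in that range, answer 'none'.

Answer: 6

Derivation:
Gen 0: 101100101
Gen 1 (rule 18): 000011000
Gen 2 (rule 75): 111111011
Gen 3 (rule 210): 011111001
Gen 4 (rule 18): 100000110
Gen 5 (rule 75): 001111110
Gen 6 (rule 210): 010111111
Gen 7 (rule 18): 100000000
Gen 8 (rule 75): 001111111
Gen 9 (rule 210): 010111111
Gen 10 (rule 18): 100000000
Gen 11 (rule 75): 001111111
Gen 12 (rule 210): 010111111
Gen 13 (rule 18): 100000000
Gen 14 (rule 75): 001111111
Gen 15 (rule 210): 010111111
Gen 16 (rule 18): 100000000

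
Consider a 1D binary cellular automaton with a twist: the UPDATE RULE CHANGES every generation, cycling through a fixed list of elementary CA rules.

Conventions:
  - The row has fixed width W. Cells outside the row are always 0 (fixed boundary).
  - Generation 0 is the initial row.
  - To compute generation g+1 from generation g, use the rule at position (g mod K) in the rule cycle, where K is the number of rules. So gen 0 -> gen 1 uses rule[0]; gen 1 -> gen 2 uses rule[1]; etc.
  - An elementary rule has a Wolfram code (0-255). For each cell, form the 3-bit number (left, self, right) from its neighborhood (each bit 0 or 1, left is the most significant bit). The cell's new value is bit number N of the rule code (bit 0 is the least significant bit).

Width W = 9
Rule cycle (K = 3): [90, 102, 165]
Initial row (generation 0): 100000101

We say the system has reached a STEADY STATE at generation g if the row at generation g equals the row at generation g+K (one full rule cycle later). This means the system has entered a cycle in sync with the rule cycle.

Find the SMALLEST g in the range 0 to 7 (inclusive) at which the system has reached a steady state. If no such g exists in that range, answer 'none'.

Answer: none

Derivation:
Gen 0: 100000101
Gen 1 (rule 90): 010001000
Gen 2 (rule 102): 110011000
Gen 3 (rule 165): 000000011
Gen 4 (rule 90): 000000111
Gen 5 (rule 102): 000001001
Gen 6 (rule 165): 111101001
Gen 7 (rule 90): 100100110
Gen 8 (rule 102): 101101010
Gen 9 (rule 165): 110011110
Gen 10 (rule 90): 111110011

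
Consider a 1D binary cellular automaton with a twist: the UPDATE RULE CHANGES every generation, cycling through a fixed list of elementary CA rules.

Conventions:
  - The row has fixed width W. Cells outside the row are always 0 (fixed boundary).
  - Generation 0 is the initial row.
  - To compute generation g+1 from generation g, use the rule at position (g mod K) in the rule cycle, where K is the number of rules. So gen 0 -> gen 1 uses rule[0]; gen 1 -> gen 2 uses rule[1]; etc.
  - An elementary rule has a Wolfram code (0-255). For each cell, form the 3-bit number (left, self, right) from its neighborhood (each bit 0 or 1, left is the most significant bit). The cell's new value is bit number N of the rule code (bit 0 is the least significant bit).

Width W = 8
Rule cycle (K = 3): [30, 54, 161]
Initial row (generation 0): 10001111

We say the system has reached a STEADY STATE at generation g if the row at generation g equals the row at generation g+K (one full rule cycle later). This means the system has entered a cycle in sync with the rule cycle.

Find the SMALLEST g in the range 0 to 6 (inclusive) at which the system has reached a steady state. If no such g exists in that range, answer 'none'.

Answer: 2

Derivation:
Gen 0: 10001111
Gen 1 (rule 30): 11011000
Gen 2 (rule 54): 00100100
Gen 3 (rule 161): 10000001
Gen 4 (rule 30): 11000011
Gen 5 (rule 54): 00100100
Gen 6 (rule 161): 10000001
Gen 7 (rule 30): 11000011
Gen 8 (rule 54): 00100100
Gen 9 (rule 161): 10000001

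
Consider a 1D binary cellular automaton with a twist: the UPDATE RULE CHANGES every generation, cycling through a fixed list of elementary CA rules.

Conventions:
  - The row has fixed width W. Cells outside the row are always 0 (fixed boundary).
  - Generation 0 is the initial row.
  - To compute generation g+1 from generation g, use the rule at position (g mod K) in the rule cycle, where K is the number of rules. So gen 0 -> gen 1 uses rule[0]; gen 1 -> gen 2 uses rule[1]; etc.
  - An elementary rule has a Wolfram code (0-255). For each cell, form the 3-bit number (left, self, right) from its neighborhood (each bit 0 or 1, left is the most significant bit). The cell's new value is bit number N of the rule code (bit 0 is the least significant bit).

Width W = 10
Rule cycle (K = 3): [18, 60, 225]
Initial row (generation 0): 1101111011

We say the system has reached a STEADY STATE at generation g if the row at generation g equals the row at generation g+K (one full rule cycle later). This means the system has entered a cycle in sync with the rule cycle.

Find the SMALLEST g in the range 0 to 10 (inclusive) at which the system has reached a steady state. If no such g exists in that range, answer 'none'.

Answer: 1

Derivation:
Gen 0: 1101111011
Gen 1 (rule 18): 0000000000
Gen 2 (rule 60): 0000000000
Gen 3 (rule 225): 1111111111
Gen 4 (rule 18): 0000000000
Gen 5 (rule 60): 0000000000
Gen 6 (rule 225): 1111111111
Gen 7 (rule 18): 0000000000
Gen 8 (rule 60): 0000000000
Gen 9 (rule 225): 1111111111
Gen 10 (rule 18): 0000000000
Gen 11 (rule 60): 0000000000
Gen 12 (rule 225): 1111111111
Gen 13 (rule 18): 0000000000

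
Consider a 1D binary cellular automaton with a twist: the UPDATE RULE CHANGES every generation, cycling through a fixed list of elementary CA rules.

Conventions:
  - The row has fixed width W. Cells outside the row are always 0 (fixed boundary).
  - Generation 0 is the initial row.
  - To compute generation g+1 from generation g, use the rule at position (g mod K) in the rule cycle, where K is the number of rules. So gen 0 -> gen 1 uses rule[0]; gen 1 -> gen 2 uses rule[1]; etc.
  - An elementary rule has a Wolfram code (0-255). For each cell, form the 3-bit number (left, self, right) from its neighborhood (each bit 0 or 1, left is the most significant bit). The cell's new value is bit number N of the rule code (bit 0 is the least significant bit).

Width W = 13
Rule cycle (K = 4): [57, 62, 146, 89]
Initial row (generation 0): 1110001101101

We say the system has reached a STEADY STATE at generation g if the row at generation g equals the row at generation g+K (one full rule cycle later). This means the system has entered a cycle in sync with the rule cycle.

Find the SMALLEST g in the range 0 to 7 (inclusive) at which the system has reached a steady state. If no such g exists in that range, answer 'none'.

Gen 0: 1110001101101
Gen 1 (rule 57): 1001101011010
Gen 2 (rule 62): 1111011110111
Gen 3 (rule 146): 0110001100010
Gen 4 (rule 89): 0111101111001
Gen 5 (rule 57): 0100011000100
Gen 6 (rule 62): 1110110101110
Gen 7 (rule 146): 0100000000101
Gen 8 (rule 89): 0011111110000
Gen 9 (rule 57): 1010000001111
Gen 10 (rule 62): 1111000011000
Gen 11 (rule 146): 0110100100100

Answer: none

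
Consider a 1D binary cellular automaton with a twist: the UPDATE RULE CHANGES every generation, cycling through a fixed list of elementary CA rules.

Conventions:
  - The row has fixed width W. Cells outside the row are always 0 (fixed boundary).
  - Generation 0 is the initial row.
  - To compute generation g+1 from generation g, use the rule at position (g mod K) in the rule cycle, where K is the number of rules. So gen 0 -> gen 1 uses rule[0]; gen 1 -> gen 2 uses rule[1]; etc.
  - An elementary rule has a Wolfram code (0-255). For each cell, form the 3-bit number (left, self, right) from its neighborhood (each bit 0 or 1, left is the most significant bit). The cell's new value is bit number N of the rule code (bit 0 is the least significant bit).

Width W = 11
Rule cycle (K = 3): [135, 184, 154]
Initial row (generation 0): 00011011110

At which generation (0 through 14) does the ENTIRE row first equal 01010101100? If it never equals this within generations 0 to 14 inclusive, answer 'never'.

Answer: never

Derivation:
Gen 0: 00011011110
Gen 1 (rule 135): 11100001100
Gen 2 (rule 184): 11010001010
Gen 3 (rule 154): 10001010001
Gen 4 (rule 135): 10111010111
Gen 5 (rule 184): 01110101110
Gen 6 (rule 154): 11100001101
Gen 7 (rule 135): 01001110001
Gen 8 (rule 184): 00101101000
Gen 9 (rule 154): 01001000100
Gen 10 (rule 135): 11011011101
Gen 11 (rule 184): 10110111010
Gen 12 (rule 154): 00100110001
Gen 13 (rule 135): 11101000111
Gen 14 (rule 184): 11010100110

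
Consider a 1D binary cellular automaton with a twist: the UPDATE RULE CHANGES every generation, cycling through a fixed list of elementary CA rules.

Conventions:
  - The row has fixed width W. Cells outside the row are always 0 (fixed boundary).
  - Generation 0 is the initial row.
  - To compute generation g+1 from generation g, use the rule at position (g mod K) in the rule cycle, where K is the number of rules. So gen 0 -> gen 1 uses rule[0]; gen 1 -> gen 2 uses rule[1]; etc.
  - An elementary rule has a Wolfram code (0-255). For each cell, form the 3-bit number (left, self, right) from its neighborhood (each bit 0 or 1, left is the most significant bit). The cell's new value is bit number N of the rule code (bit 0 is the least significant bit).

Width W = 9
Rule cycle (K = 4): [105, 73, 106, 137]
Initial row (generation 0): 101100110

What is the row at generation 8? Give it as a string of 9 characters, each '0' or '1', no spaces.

Gen 0: 101100110
Gen 1 (rule 105): 011100110
Gen 2 (rule 73): 010100110
Gen 3 (rule 106): 101001110
Gen 4 (rule 137): 000001100
Gen 5 (rule 105): 111101101
Gen 6 (rule 73): 100101100
Gen 7 (rule 106): 001011100
Gen 8 (rule 137): 100011001

Answer: 100011001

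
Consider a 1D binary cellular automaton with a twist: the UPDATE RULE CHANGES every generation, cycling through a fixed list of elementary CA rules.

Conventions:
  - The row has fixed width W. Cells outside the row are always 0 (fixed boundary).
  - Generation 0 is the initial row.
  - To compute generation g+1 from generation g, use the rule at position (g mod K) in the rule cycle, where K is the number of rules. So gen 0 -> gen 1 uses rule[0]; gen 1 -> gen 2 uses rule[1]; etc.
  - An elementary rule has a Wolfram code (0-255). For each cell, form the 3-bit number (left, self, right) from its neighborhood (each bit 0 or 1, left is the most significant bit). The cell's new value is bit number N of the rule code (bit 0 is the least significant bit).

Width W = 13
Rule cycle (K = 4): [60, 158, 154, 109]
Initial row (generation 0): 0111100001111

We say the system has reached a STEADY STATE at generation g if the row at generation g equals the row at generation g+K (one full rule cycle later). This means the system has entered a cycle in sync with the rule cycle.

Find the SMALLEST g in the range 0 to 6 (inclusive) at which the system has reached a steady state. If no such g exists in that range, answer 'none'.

Answer: none

Derivation:
Gen 0: 0111100001111
Gen 1 (rule 60): 0100010001000
Gen 2 (rule 158): 1110111011100
Gen 3 (rule 154): 1100110011010
Gen 4 (rule 109): 1100110011110
Gen 5 (rule 60): 1010101010001
Gen 6 (rule 158): 1010101011011
Gen 7 (rule 154): 0000000010010
Gen 8 (rule 109): 1111111010010
Gen 9 (rule 60): 1000000111011
Gen 10 (rule 158): 1100001110010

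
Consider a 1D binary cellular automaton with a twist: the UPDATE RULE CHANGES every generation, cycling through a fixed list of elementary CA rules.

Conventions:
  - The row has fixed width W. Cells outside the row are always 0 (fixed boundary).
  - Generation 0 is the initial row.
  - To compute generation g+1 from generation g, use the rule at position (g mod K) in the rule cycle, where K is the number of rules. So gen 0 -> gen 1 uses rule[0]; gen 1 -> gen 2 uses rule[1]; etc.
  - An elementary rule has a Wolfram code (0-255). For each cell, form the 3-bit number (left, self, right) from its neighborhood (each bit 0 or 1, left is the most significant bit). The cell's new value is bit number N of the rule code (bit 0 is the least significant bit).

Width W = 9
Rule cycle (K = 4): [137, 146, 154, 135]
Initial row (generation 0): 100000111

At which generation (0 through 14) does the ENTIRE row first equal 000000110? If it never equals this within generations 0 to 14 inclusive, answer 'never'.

Answer: 9

Derivation:
Gen 0: 100000111
Gen 1 (rule 137): 001110110
Gen 2 (rule 146): 010100001
Gen 3 (rule 154): 100010010
Gen 4 (rule 135): 101110110
Gen 5 (rule 137): 001100100
Gen 6 (rule 146): 010011010
Gen 7 (rule 154): 101110001
Gen 8 (rule 135): 100100111
Gen 9 (rule 137): 000000110
Gen 10 (rule 146): 000001001
Gen 11 (rule 154): 000010110
Gen 12 (rule 135): 111110000
Gen 13 (rule 137): 111100111
Gen 14 (rule 146): 011011010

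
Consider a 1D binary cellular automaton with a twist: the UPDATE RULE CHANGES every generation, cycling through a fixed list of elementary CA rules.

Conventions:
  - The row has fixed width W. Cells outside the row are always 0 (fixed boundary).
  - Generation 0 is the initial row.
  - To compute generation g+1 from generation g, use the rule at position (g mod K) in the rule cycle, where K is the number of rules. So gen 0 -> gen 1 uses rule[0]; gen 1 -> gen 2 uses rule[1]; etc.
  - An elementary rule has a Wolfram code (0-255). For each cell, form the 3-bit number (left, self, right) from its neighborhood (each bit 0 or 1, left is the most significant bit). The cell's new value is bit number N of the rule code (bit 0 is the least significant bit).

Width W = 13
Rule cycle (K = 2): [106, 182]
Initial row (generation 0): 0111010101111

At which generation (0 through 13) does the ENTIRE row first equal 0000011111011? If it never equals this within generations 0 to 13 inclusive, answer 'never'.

Answer: never

Derivation:
Gen 0: 0111010101111
Gen 1 (rule 106): 1101101011001
Gen 2 (rule 182): 0010011100111
Gen 3 (rule 106): 0100110101101
Gen 4 (rule 182): 1111001110011
Gen 5 (rule 106): 1001011010111
Gen 6 (rule 182): 1111100111010
Gen 7 (rule 106): 1000101101100
Gen 8 (rule 182): 1101110010010
Gen 9 (rule 106): 1111010100100
Gen 10 (rule 182): 0110111111110
Gen 11 (rule 106): 1111100000010
Gen 12 (rule 182): 0111010000111
Gen 13 (rule 106): 1101100001101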